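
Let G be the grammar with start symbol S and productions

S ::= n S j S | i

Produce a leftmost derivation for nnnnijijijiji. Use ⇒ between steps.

S ⇒ nSjS   [S ::= n S j S]
nSjS ⇒ nnSjSjS   [S ::= n S j S]
nnSjSjS ⇒ nnnSjSjSjS   [S ::= n S j S]
nnnSjSjSjS ⇒ nnnnSjSjSjSjS   [S ::= n S j S]
nnnnSjSjSjSjS ⇒ nnnnijSjSjSjS   [S ::= i]
nnnnijSjSjSjS ⇒ nnnnijijSjSjS   [S ::= i]
nnnnijijSjSjS ⇒ nnnnijijijSjS   [S ::= i]
nnnnijijijSjS ⇒ nnnnijijijijS   [S ::= i]
nnnnijijijijS ⇒ nnnnijijijiji   [S ::= i]

S ⇒ nSjS ⇒ nnSjSjS ⇒ nnnSjSjSjS ⇒ nnnnSjSjSjSjS ⇒ nnnnijSjSjSjS ⇒ nnnnijijSjSjS ⇒ nnnnijijijSjS ⇒ nnnnijijijijS ⇒ nnnnijijijiji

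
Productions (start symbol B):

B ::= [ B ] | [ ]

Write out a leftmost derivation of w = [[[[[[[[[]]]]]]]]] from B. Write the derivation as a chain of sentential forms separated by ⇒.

B ⇒ [B] ⇒ [[B]] ⇒ [[[B]]] ⇒ [[[[B]]]] ⇒ [[[[[B]]]]] ⇒ [[[[[[B]]]]]] ⇒ [[[[[[[B]]]]]]] ⇒ [[[[[[[[B]]]]]]]] ⇒ [[[[[[[[[]]]]]]]]]

B ⇒ [B]   [B ::= [ B ]]
[B] ⇒ [[B]]   [B ::= [ B ]]
[[B]] ⇒ [[[B]]]   [B ::= [ B ]]
[[[B]]] ⇒ [[[[B]]]]   [B ::= [ B ]]
[[[[B]]]] ⇒ [[[[[B]]]]]   [B ::= [ B ]]
[[[[[B]]]]] ⇒ [[[[[[B]]]]]]   [B ::= [ B ]]
[[[[[[B]]]]]] ⇒ [[[[[[[B]]]]]]]   [B ::= [ B ]]
[[[[[[[B]]]]]]] ⇒ [[[[[[[[B]]]]]]]]   [B ::= [ B ]]
[[[[[[[[B]]]]]]]] ⇒ [[[[[[[[[]]]]]]]]]   [B ::= [ ]]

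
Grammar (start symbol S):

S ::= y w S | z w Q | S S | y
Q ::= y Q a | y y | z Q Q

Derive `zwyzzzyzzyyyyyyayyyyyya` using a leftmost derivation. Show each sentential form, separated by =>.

S => zwQ   [S ::= z w Q]
zwQ => zwyQa   [Q ::= y Q a]
zwyQa => zwyzQQa   [Q ::= z Q Q]
zwyzQQa => zwyzzQQQa   [Q ::= z Q Q]
zwyzzQQQa => zwyzzzQQQQa   [Q ::= z Q Q]
zwyzzzQQQQa => zwyzzzyQaQQQa   [Q ::= y Q a]
zwyzzzyQaQQQa => zwyzzzyzQQaQQQa   [Q ::= z Q Q]
zwyzzzyzQQaQQQa => zwyzzzyzzQQQaQQQa   [Q ::= z Q Q]
zwyzzzyzzQQQaQQQa => zwyzzzyzzyyQQaQQQa   [Q ::= y y]
zwyzzzyzzyyQQaQQQa => zwyzzzyzzyyyyQaQQQa   [Q ::= y y]
zwyzzzyzzyyyyQaQQQa => zwyzzzyzzyyyyyyaQQQa   [Q ::= y y]
zwyzzzyzzyyyyyyaQQQa => zwyzzzyzzyyyyyyayyQQa   [Q ::= y y]
zwyzzzyzzyyyyyyayyQQa => zwyzzzyzzyyyyyyayyyyQa   [Q ::= y y]
zwyzzzyzzyyyyyyayyyyQa => zwyzzzyzzyyyyyyayyyyyya   [Q ::= y y]

S=>zwQ=>zwyQa=>zwyzQQa=>zwyzzQQQa=>zwyzzzQQQQa=>zwyzzzyQaQQQa=>zwyzzzyzQQaQQQa=>zwyzzzyzzQQQaQQQa=>zwyzzzyzzyyQQaQQQa=>zwyzzzyzzyyyyQaQQQa=>zwyzzzyzzyyyyyyaQQQa=>zwyzzzyzzyyyyyyayyQQa=>zwyzzzyzzyyyyyyayyyyQa=>zwyzzzyzzyyyyyyayyyyyya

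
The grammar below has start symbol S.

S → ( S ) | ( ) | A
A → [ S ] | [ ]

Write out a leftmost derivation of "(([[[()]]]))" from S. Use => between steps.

S => (S) => ((S)) => ((A)) => (([S])) => (([A])) => (([[S]])) => (([[A]])) => (([[[S]]])) => (([[[()]]]))

S => (S)   [S → ( S )]
(S) => ((S))   [S → ( S )]
((S)) => ((A))   [S → A]
((A)) => (([S]))   [A → [ S ]]
(([S])) => (([A]))   [S → A]
(([A])) => (([[S]]))   [A → [ S ]]
(([[S]])) => (([[A]]))   [S → A]
(([[A]])) => (([[[S]]]))   [A → [ S ]]
(([[[S]]])) => (([[[()]]]))   [S → ( )]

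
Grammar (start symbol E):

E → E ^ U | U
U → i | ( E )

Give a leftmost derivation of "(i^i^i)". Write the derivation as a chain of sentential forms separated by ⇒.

E ⇒ U ⇒ (E) ⇒ (E^U) ⇒ (E^U^U) ⇒ (U^U^U) ⇒ (i^U^U) ⇒ (i^i^U) ⇒ (i^i^i)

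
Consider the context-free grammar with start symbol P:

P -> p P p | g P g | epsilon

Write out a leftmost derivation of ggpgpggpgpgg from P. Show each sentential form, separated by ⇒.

P ⇒ gPg   [P -> g P g]
gPg ⇒ ggPgg   [P -> g P g]
ggPgg ⇒ ggpPpgg   [P -> p P p]
ggpPpgg ⇒ ggpgPgpgg   [P -> g P g]
ggpgPgpgg ⇒ ggpgpPpgpgg   [P -> p P p]
ggpgpPpgpgg ⇒ ggpgpgPgpgpgg   [P -> g P g]
ggpgpgPgpgpgg ⇒ ggpgpggpgpgg   [P -> epsilon]

P ⇒ gPg ⇒ ggPgg ⇒ ggpPpgg ⇒ ggpgPgpgg ⇒ ggpgpPpgpgg ⇒ ggpgpgPgpgpgg ⇒ ggpgpggpgpgg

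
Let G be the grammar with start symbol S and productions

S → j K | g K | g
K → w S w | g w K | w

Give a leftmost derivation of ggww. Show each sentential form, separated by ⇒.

S ⇒ gK   [S → g K]
gK ⇒ ggwK   [K → g w K]
ggwK ⇒ ggww   [K → w]

S ⇒ gK ⇒ ggwK ⇒ ggww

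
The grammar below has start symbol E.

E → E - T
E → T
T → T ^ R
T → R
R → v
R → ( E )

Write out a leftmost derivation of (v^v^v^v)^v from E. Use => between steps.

E => T => T^R => R^R => (E)^R => (T)^R => (T^R)^R => (T^R^R)^R => (T^R^R^R)^R => (R^R^R^R)^R => (v^R^R^R)^R => (v^v^R^R)^R => (v^v^v^R)^R => (v^v^v^v)^R => (v^v^v^v)^v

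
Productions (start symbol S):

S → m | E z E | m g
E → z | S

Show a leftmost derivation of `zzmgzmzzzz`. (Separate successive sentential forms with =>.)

S => EzE => SzE => EzEzE => SzEzE => EzEzEzE => zzEzEzE => zzSzEzE => zzEzEzEzE => zzSzEzEzE => zzmgzEzEzE => zzmgzSzEzE => zzmgzmzEzE => zzmgzmzzzE => zzmgzmzzzz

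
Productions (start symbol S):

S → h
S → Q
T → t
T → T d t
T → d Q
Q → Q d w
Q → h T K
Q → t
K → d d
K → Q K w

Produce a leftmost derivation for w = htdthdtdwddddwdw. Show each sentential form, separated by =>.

S=>Q=>Qdw=>hTKdw=>hTdtKdw=>htdtKdw=>htdtQKwdw=>htdthTKKwdw=>htdthdQKKwdw=>htdthdQdwKKwdw=>htdthdtdwKKwdw=>htdthdtdwddKwdw=>htdthdtdwddddwdw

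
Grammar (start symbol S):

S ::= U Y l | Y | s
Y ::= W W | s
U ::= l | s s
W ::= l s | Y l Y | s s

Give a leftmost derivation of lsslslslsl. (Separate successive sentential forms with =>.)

S => UYl => lYl => lWWl => lYlYWl => lWWlYWl => lssWlYWl => lsslslYWl => lsslslsWl => lsslslslsl

S => UYl   [S ::= U Y l]
UYl => lYl   [U ::= l]
lYl => lWWl   [Y ::= W W]
lWWl => lYlYWl   [W ::= Y l Y]
lYlYWl => lWWlYWl   [Y ::= W W]
lWWlYWl => lssWlYWl   [W ::= s s]
lssWlYWl => lsslslYWl   [W ::= l s]
lsslslYWl => lsslslsWl   [Y ::= s]
lsslslsWl => lsslslslsl   [W ::= l s]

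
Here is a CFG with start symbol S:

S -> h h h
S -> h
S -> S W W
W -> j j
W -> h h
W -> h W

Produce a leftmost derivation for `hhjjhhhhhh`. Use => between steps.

S => SWW   [S -> S W W]
SWW => hWW   [S -> h]
hWW => hhWW   [W -> h W]
hhWW => hhjjW   [W -> j j]
hhjjW => hhjjhW   [W -> h W]
hhjjhW => hhjjhhW   [W -> h W]
hhjjhhW => hhjjhhhW   [W -> h W]
hhjjhhhW => hhjjhhhhW   [W -> h W]
hhjjhhhhW => hhjjhhhhhh   [W -> h h]

S => SWW => hWW => hhWW => hhjjW => hhjjhW => hhjjhhW => hhjjhhhW => hhjjhhhhW => hhjjhhhhhh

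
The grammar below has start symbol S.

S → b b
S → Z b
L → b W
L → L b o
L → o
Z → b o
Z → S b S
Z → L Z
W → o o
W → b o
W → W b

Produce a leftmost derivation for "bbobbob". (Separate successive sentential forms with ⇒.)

S⇒Zb⇒LZb⇒bWZb⇒bWbZb⇒bbobZb⇒bbobbob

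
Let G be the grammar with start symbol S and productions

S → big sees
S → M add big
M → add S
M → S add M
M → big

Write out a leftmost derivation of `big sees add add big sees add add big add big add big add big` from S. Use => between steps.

S => M add big => S add M add big => big sees add M add big => big sees add add S add big => big sees add add M add big add big => big sees add add S add M add big add big => big sees add add big sees add M add big add big => big sees add add big sees add add S add big add big => big sees add add big sees add add M add big add big add big => big sees add add big sees add add big add big add big add big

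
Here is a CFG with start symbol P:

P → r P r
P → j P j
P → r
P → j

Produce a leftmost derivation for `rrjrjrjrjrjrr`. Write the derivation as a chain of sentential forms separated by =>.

P=>rPr=>rrPrr=>rrjPjrr=>rrjrPrjrr=>rrjrjPjrjrr=>rrjrjrPrjrjrr=>rrjrjrjrjrjrr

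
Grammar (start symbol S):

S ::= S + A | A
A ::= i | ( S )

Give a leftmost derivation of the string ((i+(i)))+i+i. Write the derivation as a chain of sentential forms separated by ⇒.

S ⇒ S+A ⇒ S+A+A ⇒ A+A+A ⇒ (S)+A+A ⇒ (A)+A+A ⇒ ((S))+A+A ⇒ ((S+A))+A+A ⇒ ((A+A))+A+A ⇒ ((i+A))+A+A ⇒ ((i+(S)))+A+A ⇒ ((i+(A)))+A+A ⇒ ((i+(i)))+A+A ⇒ ((i+(i)))+i+A ⇒ ((i+(i)))+i+i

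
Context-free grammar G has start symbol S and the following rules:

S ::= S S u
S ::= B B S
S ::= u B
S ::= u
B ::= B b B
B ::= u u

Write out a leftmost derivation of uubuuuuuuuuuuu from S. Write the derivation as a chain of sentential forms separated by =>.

S => SSu => SSuSu => SSuSuSu => BBSSuSuSu => BbBBSSuSuSu => uubBBSSuSuSu => uubuuBSSuSuSu => uubuuuuSSuSuSu => uubuuuuuSuSuSu => uubuuuuuuuSuSu => uubuuuuuuuuuSu => uubuuuuuuuuuuu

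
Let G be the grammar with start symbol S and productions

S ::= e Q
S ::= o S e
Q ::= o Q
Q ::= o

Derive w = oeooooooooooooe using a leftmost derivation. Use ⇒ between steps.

S ⇒ oSe ⇒ oeQe ⇒ oeoQe ⇒ oeooQe ⇒ oeoooQe ⇒ oeooooQe ⇒ oeoooooQe ⇒ oeooooooQe ⇒ oeoooooooQe ⇒ oeooooooooQe ⇒ oeoooooooooQe ⇒ oeooooooooooQe ⇒ oeoooooooooooQe ⇒ oeooooooooooooe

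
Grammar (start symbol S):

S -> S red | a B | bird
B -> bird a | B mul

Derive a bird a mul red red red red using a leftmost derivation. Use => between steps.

S => S red   [S -> S red]
S red => S red red   [S -> S red]
S red red => S red red red   [S -> S red]
S red red red => S red red red red   [S -> S red]
S red red red red => a B red red red red   [S -> a B]
a B red red red red => a B mul red red red red   [B -> B mul]
a B mul red red red red => a bird a mul red red red red   [B -> bird a]

S => S red => S red red => S red red red => S red red red red => a B red red red red => a B mul red red red red => a bird a mul red red red red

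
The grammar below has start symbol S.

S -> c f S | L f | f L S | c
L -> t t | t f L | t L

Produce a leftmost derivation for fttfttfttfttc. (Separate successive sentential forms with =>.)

S=>fLS=>fttS=>fttfLS=>fttftLS=>fttfttfLS=>fttfttfttS=>fttfttfttfLS=>fttfttfttfttS=>fttfttfttfttc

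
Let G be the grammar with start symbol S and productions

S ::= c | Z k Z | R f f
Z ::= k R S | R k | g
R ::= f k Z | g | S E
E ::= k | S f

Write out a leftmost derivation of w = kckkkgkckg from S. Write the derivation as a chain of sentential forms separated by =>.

S => ZkZ => kRSkZ => kSESkZ => kZkZESkZ => kRkkZESkZ => kSEkkZESkZ => kcEkkZESkZ => kckkkZESkZ => kckkkgESkZ => kckkkgkSkZ => kckkkgkckZ => kckkkgkckg

S => ZkZ   [S ::= Z k Z]
ZkZ => kRSkZ   [Z ::= k R S]
kRSkZ => kSESkZ   [R ::= S E]
kSESkZ => kZkZESkZ   [S ::= Z k Z]
kZkZESkZ => kRkkZESkZ   [Z ::= R k]
kRkkZESkZ => kSEkkZESkZ   [R ::= S E]
kSEkkZESkZ => kcEkkZESkZ   [S ::= c]
kcEkkZESkZ => kckkkZESkZ   [E ::= k]
kckkkZESkZ => kckkkgESkZ   [Z ::= g]
kckkkgESkZ => kckkkgkSkZ   [E ::= k]
kckkkgkSkZ => kckkkgkckZ   [S ::= c]
kckkkgkckZ => kckkkgkckg   [Z ::= g]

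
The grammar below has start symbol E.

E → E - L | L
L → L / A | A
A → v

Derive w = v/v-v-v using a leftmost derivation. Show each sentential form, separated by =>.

E=>E-L=>E-L-L=>L-L-L=>L/A-L-L=>A/A-L-L=>v/A-L-L=>v/v-L-L=>v/v-A-L=>v/v-v-L=>v/v-v-A=>v/v-v-v

E => E-L   [E → E - L]
E-L => E-L-L   [E → E - L]
E-L-L => L-L-L   [E → L]
L-L-L => L/A-L-L   [L → L / A]
L/A-L-L => A/A-L-L   [L → A]
A/A-L-L => v/A-L-L   [A → v]
v/A-L-L => v/v-L-L   [A → v]
v/v-L-L => v/v-A-L   [L → A]
v/v-A-L => v/v-v-L   [A → v]
v/v-v-L => v/v-v-A   [L → A]
v/v-v-A => v/v-v-v   [A → v]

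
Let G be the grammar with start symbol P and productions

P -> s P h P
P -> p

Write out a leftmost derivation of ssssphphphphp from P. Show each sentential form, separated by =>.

P => sPhP   [P -> s P h P]
sPhP => ssPhPhP   [P -> s P h P]
ssPhPhP => sssPhPhPhP   [P -> s P h P]
sssPhPhPhP => ssssPhPhPhPhP   [P -> s P h P]
ssssPhPhPhPhP => ssssphPhPhPhP   [P -> p]
ssssphPhPhPhP => ssssphphPhPhP   [P -> p]
ssssphphPhPhP => ssssphphphPhP   [P -> p]
ssssphphphPhP => ssssphphphphP   [P -> p]
ssssphphphphP => ssssphphphphp   [P -> p]

P => sPhP => ssPhPhP => sssPhPhPhP => ssssPhPhPhPhP => ssssphPhPhPhP => ssssphphPhPhP => ssssphphphPhP => ssssphphphphP => ssssphphphphp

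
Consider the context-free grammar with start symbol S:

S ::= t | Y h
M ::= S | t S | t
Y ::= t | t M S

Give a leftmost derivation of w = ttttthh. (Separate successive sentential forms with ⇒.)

S ⇒ Yh   [S ::= Y h]
Yh ⇒ tMSh   [Y ::= t M S]
tMSh ⇒ ttSh   [M ::= t]
ttSh ⇒ ttYhh   [S ::= Y h]
ttYhh ⇒ tttMShh   [Y ::= t M S]
tttMShh ⇒ ttttShh   [M ::= t]
ttttShh ⇒ ttttthh   [S ::= t]

S⇒Yh⇒tMSh⇒ttSh⇒ttYhh⇒tttMShh⇒ttttShh⇒ttttthh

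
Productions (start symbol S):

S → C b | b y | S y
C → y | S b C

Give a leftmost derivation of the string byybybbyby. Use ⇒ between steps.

S ⇒ Sy   [S → S y]
Sy ⇒ Cby   [S → C b]
Cby ⇒ SbCby   [C → S b C]
SbCby ⇒ CbbCby   [S → C b]
CbbCby ⇒ SbCbbCby   [C → S b C]
SbCbbCby ⇒ SybCbbCby   [S → S y]
SybCbbCby ⇒ byybCbbCby   [S → b y]
byybCbbCby ⇒ byybybbCby   [C → y]
byybybbCby ⇒ byybybbyby   [C → y]

S⇒Sy⇒Cby⇒SbCby⇒CbbCby⇒SbCbbCby⇒SybCbbCby⇒byybCbbCby⇒byybybbCby⇒byybybbyby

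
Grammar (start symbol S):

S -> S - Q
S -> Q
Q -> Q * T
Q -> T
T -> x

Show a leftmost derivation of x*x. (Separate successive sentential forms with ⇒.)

S ⇒ Q ⇒ Q*T ⇒ T*T ⇒ x*T ⇒ x*x

S ⇒ Q   [S -> Q]
Q ⇒ Q*T   [Q -> Q * T]
Q*T ⇒ T*T   [Q -> T]
T*T ⇒ x*T   [T -> x]
x*T ⇒ x*x   [T -> x]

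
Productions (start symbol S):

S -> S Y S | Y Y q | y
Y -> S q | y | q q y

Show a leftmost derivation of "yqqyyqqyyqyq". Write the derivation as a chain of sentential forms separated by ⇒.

S⇒YYq⇒SqYq⇒SYSqYq⇒SYSYSqYq⇒yYSYSqYq⇒yqqySYSqYq⇒yqqyyYSqYq⇒yqqyyqqySqYq⇒yqqyyqqyyqYq⇒yqqyyqqyyqyq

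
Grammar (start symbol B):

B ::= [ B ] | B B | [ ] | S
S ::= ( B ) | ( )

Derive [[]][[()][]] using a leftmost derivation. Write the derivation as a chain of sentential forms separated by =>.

B => BB => [B]B => [[]]B => [[]][B] => [[]][BB] => [[]][[B]B] => [[]][[S]B] => [[]][[()]B] => [[]][[()][]]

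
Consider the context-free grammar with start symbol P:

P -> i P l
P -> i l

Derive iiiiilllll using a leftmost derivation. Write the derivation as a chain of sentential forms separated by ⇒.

P ⇒ iPl ⇒ iiPll ⇒ iiiPlll ⇒ iiiiPllll ⇒ iiiiilllll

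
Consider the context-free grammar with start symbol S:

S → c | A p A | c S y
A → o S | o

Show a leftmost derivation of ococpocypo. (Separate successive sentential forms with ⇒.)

S ⇒ ApA ⇒ oSpA ⇒ ocSypA ⇒ ocApAypA ⇒ ocoSpAypA ⇒ ococpAypA ⇒ ococpoSypA ⇒ ococpocypA ⇒ ococpocypo

S ⇒ ApA   [S → A p A]
ApA ⇒ oSpA   [A → o S]
oSpA ⇒ ocSypA   [S → c S y]
ocSypA ⇒ ocApAypA   [S → A p A]
ocApAypA ⇒ ocoSpAypA   [A → o S]
ocoSpAypA ⇒ ococpAypA   [S → c]
ococpAypA ⇒ ococpoSypA   [A → o S]
ococpoSypA ⇒ ococpocypA   [S → c]
ococpocypA ⇒ ococpocypo   [A → o]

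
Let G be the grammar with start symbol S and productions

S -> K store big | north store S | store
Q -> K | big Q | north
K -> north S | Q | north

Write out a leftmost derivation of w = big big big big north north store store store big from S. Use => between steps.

S => K store big => Q store big => big Q store big => big big Q store big => big big big Q store big => big big big big Q store big => big big big big K store big => big big big big north S store big => big big big big north north store S store big => big big big big north north store store store big

S => K store big   [S -> K store big]
K store big => Q store big   [K -> Q]
Q store big => big Q store big   [Q -> big Q]
big Q store big => big big Q store big   [Q -> big Q]
big big Q store big => big big big Q store big   [Q -> big Q]
big big big Q store big => big big big big Q store big   [Q -> big Q]
big big big big Q store big => big big big big K store big   [Q -> K]
big big big big K store big => big big big big north S store big   [K -> north S]
big big big big north S store big => big big big big north north store S store big   [S -> north store S]
big big big big north north store S store big => big big big big north north store store store big   [S -> store]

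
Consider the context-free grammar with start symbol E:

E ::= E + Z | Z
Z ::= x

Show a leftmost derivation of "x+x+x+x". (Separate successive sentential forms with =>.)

E => E+Z   [E ::= E + Z]
E+Z => E+Z+Z   [E ::= E + Z]
E+Z+Z => E+Z+Z+Z   [E ::= E + Z]
E+Z+Z+Z => Z+Z+Z+Z   [E ::= Z]
Z+Z+Z+Z => x+Z+Z+Z   [Z ::= x]
x+Z+Z+Z => x+x+Z+Z   [Z ::= x]
x+x+Z+Z => x+x+x+Z   [Z ::= x]
x+x+x+Z => x+x+x+x   [Z ::= x]

E => E+Z => E+Z+Z => E+Z+Z+Z => Z+Z+Z+Z => x+Z+Z+Z => x+x+Z+Z => x+x+x+Z => x+x+x+x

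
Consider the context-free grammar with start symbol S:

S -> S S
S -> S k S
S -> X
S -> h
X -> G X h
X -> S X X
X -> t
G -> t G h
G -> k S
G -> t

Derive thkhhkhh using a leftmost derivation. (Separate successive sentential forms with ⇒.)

S ⇒ SS ⇒ XS ⇒ tS ⇒ tSS ⇒ tSkSS ⇒ tSSkSS ⇒ tSkSSkSS ⇒ thkSSkSS ⇒ thkhSkSS ⇒ thkhhkSS ⇒ thkhhkhS ⇒ thkhhkhh

S ⇒ SS   [S -> S S]
SS ⇒ XS   [S -> X]
XS ⇒ tS   [X -> t]
tS ⇒ tSS   [S -> S S]
tSS ⇒ tSkSS   [S -> S k S]
tSkSS ⇒ tSSkSS   [S -> S S]
tSSkSS ⇒ tSkSSkSS   [S -> S k S]
tSkSSkSS ⇒ thkSSkSS   [S -> h]
thkSSkSS ⇒ thkhSkSS   [S -> h]
thkhSkSS ⇒ thkhhkSS   [S -> h]
thkhhkSS ⇒ thkhhkhS   [S -> h]
thkhhkhS ⇒ thkhhkhh   [S -> h]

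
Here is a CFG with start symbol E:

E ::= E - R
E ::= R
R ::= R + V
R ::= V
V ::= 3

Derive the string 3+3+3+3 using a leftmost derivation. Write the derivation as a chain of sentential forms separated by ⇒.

E ⇒ R ⇒ R+V ⇒ R+V+V ⇒ R+V+V+V ⇒ V+V+V+V ⇒ 3+V+V+V ⇒ 3+3+V+V ⇒ 3+3+3+V ⇒ 3+3+3+3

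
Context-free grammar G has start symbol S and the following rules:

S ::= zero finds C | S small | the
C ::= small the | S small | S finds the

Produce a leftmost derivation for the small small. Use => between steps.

S => S small   [S ::= S small]
S small => S small small   [S ::= S small]
S small small => the small small   [S ::= the]

S => S small => S small small => the small small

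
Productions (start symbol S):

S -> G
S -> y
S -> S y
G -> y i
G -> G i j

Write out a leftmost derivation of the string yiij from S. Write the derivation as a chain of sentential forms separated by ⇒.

S ⇒ G   [S -> G]
G ⇒ Gij   [G -> G i j]
Gij ⇒ yiij   [G -> y i]

S⇒G⇒Gij⇒yiij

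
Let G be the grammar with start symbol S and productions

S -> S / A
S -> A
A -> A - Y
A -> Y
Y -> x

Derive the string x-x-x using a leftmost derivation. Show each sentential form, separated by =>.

S => A => A-Y => A-Y-Y => Y-Y-Y => x-Y-Y => x-x-Y => x-x-x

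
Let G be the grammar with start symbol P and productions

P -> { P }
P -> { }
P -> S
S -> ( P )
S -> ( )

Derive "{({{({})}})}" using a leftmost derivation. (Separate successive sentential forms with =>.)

P=>{P}=>{S}=>{(P)}=>{({P})}=>{({{P}})}=>{({{S}})}=>{({{(P)}})}=>{({{({})}})}

P => {P}   [P -> { P }]
{P} => {S}   [P -> S]
{S} => {(P)}   [S -> ( P )]
{(P)} => {({P})}   [P -> { P }]
{({P})} => {({{P}})}   [P -> { P }]
{({{P}})} => {({{S}})}   [P -> S]
{({{S}})} => {({{(P)}})}   [S -> ( P )]
{({{(P)}})} => {({{({})}})}   [P -> { }]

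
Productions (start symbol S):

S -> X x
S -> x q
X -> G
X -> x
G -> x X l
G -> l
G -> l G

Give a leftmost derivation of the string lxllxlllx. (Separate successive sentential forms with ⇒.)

S ⇒ Xx   [S -> X x]
Xx ⇒ Gx   [X -> G]
Gx ⇒ lGx   [G -> l G]
lGx ⇒ lxXlx   [G -> x X l]
lxXlx ⇒ lxGlx   [X -> G]
lxGlx ⇒ lxlGlx   [G -> l G]
lxlGlx ⇒ lxllGlx   [G -> l G]
lxllGlx ⇒ lxllxXllx   [G -> x X l]
lxllxXllx ⇒ lxllxGllx   [X -> G]
lxllxGllx ⇒ lxllxlllx   [G -> l]

S ⇒ Xx ⇒ Gx ⇒ lGx ⇒ lxXlx ⇒ lxGlx ⇒ lxlGlx ⇒ lxllGlx ⇒ lxllxXllx ⇒ lxllxGllx ⇒ lxllxlllx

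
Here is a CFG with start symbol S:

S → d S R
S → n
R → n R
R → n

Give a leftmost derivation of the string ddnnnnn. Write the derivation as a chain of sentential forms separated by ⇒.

S ⇒ dSR ⇒ ddSRR ⇒ ddnRR ⇒ ddnnRR ⇒ ddnnnR ⇒ ddnnnnR ⇒ ddnnnnn

S ⇒ dSR   [S → d S R]
dSR ⇒ ddSRR   [S → d S R]
ddSRR ⇒ ddnRR   [S → n]
ddnRR ⇒ ddnnRR   [R → n R]
ddnnRR ⇒ ddnnnR   [R → n]
ddnnnR ⇒ ddnnnnR   [R → n R]
ddnnnnR ⇒ ddnnnnn   [R → n]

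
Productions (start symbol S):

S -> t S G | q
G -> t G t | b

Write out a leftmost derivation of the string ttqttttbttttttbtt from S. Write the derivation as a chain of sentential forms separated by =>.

S => tSG => ttSGG => ttqGG => ttqtGtG => ttqttGttG => ttqtttGtttG => ttqttttGttttG => ttqttttbttttG => ttqttttbtttttGt => ttqttttbttttttGtt => ttqttttbttttttbtt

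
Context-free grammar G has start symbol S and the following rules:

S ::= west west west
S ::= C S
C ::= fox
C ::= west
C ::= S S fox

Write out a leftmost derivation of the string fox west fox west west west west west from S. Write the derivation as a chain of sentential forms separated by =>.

S => C S   [S ::= C S]
C S => fox S   [C ::= fox]
fox S => fox C S   [S ::= C S]
fox C S => fox west S   [C ::= west]
fox west S => fox west C S   [S ::= C S]
fox west C S => fox west fox S   [C ::= fox]
fox west fox S => fox west fox C S   [S ::= C S]
fox west fox C S => fox west fox west S   [C ::= west]
fox west fox west S => fox west fox west C S   [S ::= C S]
fox west fox west C S => fox west fox west west S   [C ::= west]
fox west fox west west S => fox west fox west west west west west   [S ::= west west west]

S => C S => fox S => fox C S => fox west S => fox west C S => fox west fox S => fox west fox C S => fox west fox west S => fox west fox west C S => fox west fox west west S => fox west fox west west west west west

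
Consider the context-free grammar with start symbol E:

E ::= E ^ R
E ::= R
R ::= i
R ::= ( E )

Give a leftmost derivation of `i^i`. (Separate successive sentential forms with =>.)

E => E^R => R^R => i^R => i^i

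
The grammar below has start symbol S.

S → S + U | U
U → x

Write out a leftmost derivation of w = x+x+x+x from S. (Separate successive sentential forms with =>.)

S => S+U => S+U+U => S+U+U+U => U+U+U+U => x+U+U+U => x+x+U+U => x+x+x+U => x+x+x+x

S => S+U   [S → S + U]
S+U => S+U+U   [S → S + U]
S+U+U => S+U+U+U   [S → S + U]
S+U+U+U => U+U+U+U   [S → U]
U+U+U+U => x+U+U+U   [U → x]
x+U+U+U => x+x+U+U   [U → x]
x+x+U+U => x+x+x+U   [U → x]
x+x+x+U => x+x+x+x   [U → x]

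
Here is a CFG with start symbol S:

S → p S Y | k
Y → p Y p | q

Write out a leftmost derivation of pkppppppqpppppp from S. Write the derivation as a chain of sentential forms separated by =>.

S => pSY => pkY => pkpYp => pkppYpp => pkpppYppp => pkppppYpppp => pkpppppYppppp => pkppppppYpppppp => pkppppppqpppppp

S => pSY   [S → p S Y]
pSY => pkY   [S → k]
pkY => pkpYp   [Y → p Y p]
pkpYp => pkppYpp   [Y → p Y p]
pkppYpp => pkpppYppp   [Y → p Y p]
pkpppYppp => pkppppYpppp   [Y → p Y p]
pkppppYpppp => pkpppppYppppp   [Y → p Y p]
pkpppppYppppp => pkppppppYpppppp   [Y → p Y p]
pkppppppYpppppp => pkppppppqpppppp   [Y → q]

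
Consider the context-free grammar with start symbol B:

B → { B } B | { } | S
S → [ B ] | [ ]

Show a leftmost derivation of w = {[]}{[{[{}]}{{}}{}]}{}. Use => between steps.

B => {B}B   [B → { B } B]
{B}B => {S}B   [B → S]
{S}B => {[]}B   [S → [ ]]
{[]}B => {[]}{B}B   [B → { B } B]
{[]}{B}B => {[]}{S}B   [B → S]
{[]}{S}B => {[]}{[B]}B   [S → [ B ]]
{[]}{[B]}B => {[]}{[{B}B]}B   [B → { B } B]
{[]}{[{B}B]}B => {[]}{[{S}B]}B   [B → S]
{[]}{[{S}B]}B => {[]}{[{[B]}B]}B   [S → [ B ]]
{[]}{[{[B]}B]}B => {[]}{[{[{}]}B]}B   [B → { }]
{[]}{[{[{}]}B]}B => {[]}{[{[{}]}{B}B]}B   [B → { B } B]
{[]}{[{[{}]}{B}B]}B => {[]}{[{[{}]}{{}}B]}B   [B → { }]
{[]}{[{[{}]}{{}}B]}B => {[]}{[{[{}]}{{}}{}]}B   [B → { }]
{[]}{[{[{}]}{{}}{}]}B => {[]}{[{[{}]}{{}}{}]}{}   [B → { }]

B => {B}B => {S}B => {[]}B => {[]}{B}B => {[]}{S}B => {[]}{[B]}B => {[]}{[{B}B]}B => {[]}{[{S}B]}B => {[]}{[{[B]}B]}B => {[]}{[{[{}]}B]}B => {[]}{[{[{}]}{B}B]}B => {[]}{[{[{}]}{{}}B]}B => {[]}{[{[{}]}{{}}{}]}B => {[]}{[{[{}]}{{}}{}]}{}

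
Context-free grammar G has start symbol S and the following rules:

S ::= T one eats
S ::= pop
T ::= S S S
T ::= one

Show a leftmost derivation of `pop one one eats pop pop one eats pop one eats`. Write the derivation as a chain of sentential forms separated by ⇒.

S ⇒ T one eats   [S ::= T one eats]
T one eats ⇒ S S S one eats   [T ::= S S S]
S S S one eats ⇒ pop S S one eats   [S ::= pop]
pop S S one eats ⇒ pop T one eats S one eats   [S ::= T one eats]
pop T one eats S one eats ⇒ pop S S S one eats S one eats   [T ::= S S S]
pop S S S one eats S one eats ⇒ pop T one eats S S one eats S one eats   [S ::= T one eats]
pop T one eats S S one eats S one eats ⇒ pop one one eats S S one eats S one eats   [T ::= one]
pop one one eats S S one eats S one eats ⇒ pop one one eats pop S one eats S one eats   [S ::= pop]
pop one one eats pop S one eats S one eats ⇒ pop one one eats pop pop one eats S one eats   [S ::= pop]
pop one one eats pop pop one eats S one eats ⇒ pop one one eats pop pop one eats pop one eats   [S ::= pop]

S ⇒ T one eats ⇒ S S S one eats ⇒ pop S S one eats ⇒ pop T one eats S one eats ⇒ pop S S S one eats S one eats ⇒ pop T one eats S S one eats S one eats ⇒ pop one one eats S S one eats S one eats ⇒ pop one one eats pop S one eats S one eats ⇒ pop one one eats pop pop one eats S one eats ⇒ pop one one eats pop pop one eats pop one eats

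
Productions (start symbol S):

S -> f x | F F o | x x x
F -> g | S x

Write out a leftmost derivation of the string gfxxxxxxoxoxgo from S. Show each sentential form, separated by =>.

S=>FFo=>SxFo=>FFoxFo=>gFoxFo=>gSxoxFo=>gFFoxoxFo=>gSxFoxoxFo=>gfxxFoxoxFo=>gfxxSxoxoxFo=>gfxxxxxxoxoxFo=>gfxxxxxxoxoxgo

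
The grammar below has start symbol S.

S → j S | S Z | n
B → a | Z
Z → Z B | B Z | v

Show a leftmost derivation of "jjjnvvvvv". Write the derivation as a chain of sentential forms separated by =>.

S => SZ => jSZ => jjSZ => jjSZZ => jjSZZZ => jjSZZZZ => jjSZZZZZ => jjjSZZZZZ => jjjnZZZZZ => jjjnvZZZZ => jjjnvvZZZ => jjjnvvvZZ => jjjnvvvvZ => jjjnvvvvv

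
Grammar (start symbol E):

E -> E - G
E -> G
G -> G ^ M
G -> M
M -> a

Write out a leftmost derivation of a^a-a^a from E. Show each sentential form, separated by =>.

E => E-G   [E -> E - G]
E-G => G-G   [E -> G]
G-G => G^M-G   [G -> G ^ M]
G^M-G => M^M-G   [G -> M]
M^M-G => a^M-G   [M -> a]
a^M-G => a^a-G   [M -> a]
a^a-G => a^a-G^M   [G -> G ^ M]
a^a-G^M => a^a-M^M   [G -> M]
a^a-M^M => a^a-a^M   [M -> a]
a^a-a^M => a^a-a^a   [M -> a]

E => E-G => G-G => G^M-G => M^M-G => a^M-G => a^a-G => a^a-G^M => a^a-M^M => a^a-a^M => a^a-a^a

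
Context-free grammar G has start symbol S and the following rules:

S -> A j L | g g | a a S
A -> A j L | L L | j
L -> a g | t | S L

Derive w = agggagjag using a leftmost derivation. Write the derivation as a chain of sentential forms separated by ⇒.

S ⇒ AjL   [S -> A j L]
AjL ⇒ LLjL   [A -> L L]
LLjL ⇒ agLjL   [L -> a g]
agLjL ⇒ agSLjL   [L -> S L]
agSLjL ⇒ agggLjL   [S -> g g]
agggLjL ⇒ agggagjL   [L -> a g]
agggagjL ⇒ agggagjag   [L -> a g]

S ⇒ AjL ⇒ LLjL ⇒ agLjL ⇒ agSLjL ⇒ agggLjL ⇒ agggagjL ⇒ agggagjag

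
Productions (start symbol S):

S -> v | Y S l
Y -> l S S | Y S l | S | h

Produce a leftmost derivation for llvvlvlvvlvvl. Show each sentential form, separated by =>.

S => YSl => lSSSl => lYSlSSl => llSSSlSSl => llYSlSSlSSl => llYSlSlSSlSSl => llSSlSlSSlSSl => llvSlSlSSlSSl => llvvlSlSSlSSl => llvvlvlSSlSSl => llvvlvlvSlSSl => llvvlvlvvlSSl => llvvlvlvvlvSl => llvvlvlvvlvvl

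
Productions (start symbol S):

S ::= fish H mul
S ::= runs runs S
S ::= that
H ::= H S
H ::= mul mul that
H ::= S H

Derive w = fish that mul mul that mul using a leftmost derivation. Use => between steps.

S => fish H mul   [S ::= fish H mul]
fish H mul => fish S H mul   [H ::= S H]
fish S H mul => fish that H mul   [S ::= that]
fish that H mul => fish that mul mul that mul   [H ::= mul mul that]

S => fish H mul => fish S H mul => fish that H mul => fish that mul mul that mul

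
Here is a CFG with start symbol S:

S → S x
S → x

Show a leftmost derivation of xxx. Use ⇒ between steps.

S ⇒ Sx   [S → S x]
Sx ⇒ Sxx   [S → S x]
Sxx ⇒ xxx   [S → x]

S ⇒ Sx ⇒ Sxx ⇒ xxx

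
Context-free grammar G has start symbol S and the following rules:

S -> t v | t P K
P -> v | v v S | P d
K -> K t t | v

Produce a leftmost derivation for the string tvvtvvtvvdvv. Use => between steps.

S=>tPK=>tvvSK=>tvvtPKK=>tvvtPdKK=>tvvtvvSdKK=>tvvtvvtPKdKK=>tvvtvvtvKdKK=>tvvtvvtvvdKK=>tvvtvvtvvdvK=>tvvtvvtvvdvv

S => tPK   [S -> t P K]
tPK => tvvSK   [P -> v v S]
tvvSK => tvvtPKK   [S -> t P K]
tvvtPKK => tvvtPdKK   [P -> P d]
tvvtPdKK => tvvtvvSdKK   [P -> v v S]
tvvtvvSdKK => tvvtvvtPKdKK   [S -> t P K]
tvvtvvtPKdKK => tvvtvvtvKdKK   [P -> v]
tvvtvvtvKdKK => tvvtvvtvvdKK   [K -> v]
tvvtvvtvvdKK => tvvtvvtvvdvK   [K -> v]
tvvtvvtvvdvK => tvvtvvtvvdvv   [K -> v]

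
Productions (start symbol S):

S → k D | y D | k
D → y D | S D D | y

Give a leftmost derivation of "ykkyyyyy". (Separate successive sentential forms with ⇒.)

S ⇒ yD ⇒ ySDD ⇒ ykDDD ⇒ ykSDDDD ⇒ ykkDDDDD ⇒ ykkyDDDD ⇒ ykkyyDDD ⇒ ykkyyyDD ⇒ ykkyyyyD ⇒ ykkyyyyy

S ⇒ yD   [S → y D]
yD ⇒ ySDD   [D → S D D]
ySDD ⇒ ykDDD   [S → k D]
ykDDD ⇒ ykSDDDD   [D → S D D]
ykSDDDD ⇒ ykkDDDDD   [S → k D]
ykkDDDDD ⇒ ykkyDDDD   [D → y]
ykkyDDDD ⇒ ykkyyDDD   [D → y]
ykkyyDDD ⇒ ykkyyyDD   [D → y]
ykkyyyDD ⇒ ykkyyyyD   [D → y]
ykkyyyyD ⇒ ykkyyyyy   [D → y]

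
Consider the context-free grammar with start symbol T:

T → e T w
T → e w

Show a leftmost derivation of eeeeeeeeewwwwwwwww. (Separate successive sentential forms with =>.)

T=>eTw=>eeTww=>eeeTwww=>eeeeTwwww=>eeeeeTwwwww=>eeeeeeTwwwwww=>eeeeeeeTwwwwwww=>eeeeeeeeTwwwwwwww=>eeeeeeeeewwwwwwwww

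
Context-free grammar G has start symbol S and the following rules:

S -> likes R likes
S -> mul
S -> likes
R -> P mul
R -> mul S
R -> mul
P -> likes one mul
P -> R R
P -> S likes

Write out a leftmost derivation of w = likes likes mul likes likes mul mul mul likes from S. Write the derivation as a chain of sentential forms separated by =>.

S => likes R likes   [S -> likes R likes]
likes R likes => likes P mul likes   [R -> P mul]
likes P mul likes => likes R R mul likes   [P -> R R]
likes R R mul likes => likes P mul R mul likes   [R -> P mul]
likes P mul R mul likes => likes S likes mul R mul likes   [P -> S likes]
likes S likes mul R mul likes => likes likes R likes likes mul R mul likes   [S -> likes R likes]
likes likes R likes likes mul R mul likes => likes likes mul likes likes mul R mul likes   [R -> mul]
likes likes mul likes likes mul R mul likes => likes likes mul likes likes mul mul mul likes   [R -> mul]

S => likes R likes => likes P mul likes => likes R R mul likes => likes P mul R mul likes => likes S likes mul R mul likes => likes likes R likes likes mul R mul likes => likes likes mul likes likes mul R mul likes => likes likes mul likes likes mul mul mul likes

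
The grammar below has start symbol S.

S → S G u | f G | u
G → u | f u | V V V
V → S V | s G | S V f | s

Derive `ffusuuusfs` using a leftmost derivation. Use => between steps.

S => fG   [S → f G]
fG => fVVV   [G → V V V]
fVVV => fSVVV   [V → S V]
fSVVV => ffGVVV   [S → f G]
ffGVVV => ffuVVV   [G → u]
ffuVVV => ffusVV   [V → s]
ffusVV => ffusSVfV   [V → S V f]
ffusSVfV => ffusSGuVfV   [S → S G u]
ffusSGuVfV => ffusuGuVfV   [S → u]
ffusuGuVfV => ffusuuuVfV   [G → u]
ffusuuuVfV => ffusuuusfV   [V → s]
ffusuuusfV => ffusuuusfs   [V → s]

S => fG => fVVV => fSVVV => ffGVVV => ffuVVV => ffusVV => ffusSVfV => ffusSGuVfV => ffusuGuVfV => ffusuuuVfV => ffusuuusfV => ffusuuusfs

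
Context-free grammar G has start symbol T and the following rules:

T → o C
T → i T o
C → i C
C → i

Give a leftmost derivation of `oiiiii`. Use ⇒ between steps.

T ⇒ oC ⇒ oiC ⇒ oiiC ⇒ oiiiC ⇒ oiiiiC ⇒ oiiiii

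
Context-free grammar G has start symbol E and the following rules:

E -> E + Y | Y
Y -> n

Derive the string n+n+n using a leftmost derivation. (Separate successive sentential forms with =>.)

E => E+Y   [E -> E + Y]
E+Y => E+Y+Y   [E -> E + Y]
E+Y+Y => Y+Y+Y   [E -> Y]
Y+Y+Y => n+Y+Y   [Y -> n]
n+Y+Y => n+n+Y   [Y -> n]
n+n+Y => n+n+n   [Y -> n]

E => E+Y => E+Y+Y => Y+Y+Y => n+Y+Y => n+n+Y => n+n+n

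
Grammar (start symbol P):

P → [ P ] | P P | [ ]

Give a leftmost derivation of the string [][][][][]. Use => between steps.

P=>PP=>PPP=>PPPP=>PPPPP=>[]PPPP=>[][]PPP=>[][][]PP=>[][][][]P=>[][][][][]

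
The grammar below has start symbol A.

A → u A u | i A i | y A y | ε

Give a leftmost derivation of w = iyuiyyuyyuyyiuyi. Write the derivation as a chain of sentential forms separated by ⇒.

A⇒iAi⇒iyAyi⇒iyuAuyi⇒iyuiAiuyi⇒iyuiyAyiuyi⇒iyuiyyAyyiuyi⇒iyuiyyuAuyyiuyi⇒iyuiyyuyAyuyyiuyi⇒iyuiyyuyyuyyiuyi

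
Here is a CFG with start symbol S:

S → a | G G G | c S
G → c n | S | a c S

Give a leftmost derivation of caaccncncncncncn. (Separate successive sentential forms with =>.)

S=>GGG=>SGG=>GGGGG=>SGGGG=>cSGGGG=>caGGGG=>caacSGGG=>caacGGGGGG=>caaccnGGGGG=>caaccncnGGGG=>caaccncncnGGG=>caaccncncncnGG=>caaccncncncncnG=>caaccncncncncncn

S => GGG   [S → G G G]
GGG => SGG   [G → S]
SGG => GGGGG   [S → G G G]
GGGGG => SGGGG   [G → S]
SGGGG => cSGGGG   [S → c S]
cSGGGG => caGGGG   [S → a]
caGGGG => caacSGGG   [G → a c S]
caacSGGG => caacGGGGGG   [S → G G G]
caacGGGGGG => caaccnGGGGG   [G → c n]
caaccnGGGGG => caaccncnGGGG   [G → c n]
caaccncnGGGG => caaccncncnGGG   [G → c n]
caaccncncnGGG => caaccncncncnGG   [G → c n]
caaccncncncnGG => caaccncncncncnG   [G → c n]
caaccncncncncnG => caaccncncncncncn   [G → c n]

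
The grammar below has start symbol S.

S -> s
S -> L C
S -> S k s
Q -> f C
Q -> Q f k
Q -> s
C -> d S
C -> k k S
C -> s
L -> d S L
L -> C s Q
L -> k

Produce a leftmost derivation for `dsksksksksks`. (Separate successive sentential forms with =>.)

S => Sks   [S -> S k s]
Sks => Sksks   [S -> S k s]
Sksks => Sksksks   [S -> S k s]
Sksksks => LCksksks   [S -> L C]
LCksksks => dSLCksksks   [L -> d S L]
dSLCksksks => dSksLCksksks   [S -> S k s]
dSksLCksksks => dsksLCksksks   [S -> s]
dsksLCksksks => dskskCksksks   [L -> k]
dskskCksksks => dsksksksksks   [C -> s]

S => Sks => Sksks => Sksksks => LCksksks => dSLCksksks => dSksLCksksks => dsksLCksksks => dskskCksksks => dsksksksksks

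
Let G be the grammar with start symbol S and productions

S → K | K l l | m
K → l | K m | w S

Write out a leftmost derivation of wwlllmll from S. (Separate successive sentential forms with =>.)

S => Kll => wSll => wKll => wKmll => wwSmll => wwKllmll => wwlllmll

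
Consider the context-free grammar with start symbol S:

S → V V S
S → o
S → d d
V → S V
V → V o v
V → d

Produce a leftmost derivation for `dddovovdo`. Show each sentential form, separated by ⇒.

S ⇒ VVS ⇒ VovVS ⇒ VovovVS ⇒ SVovovVS ⇒ ddVovovVS ⇒ dddovovVS ⇒ dddovovdS ⇒ dddovovdo

S ⇒ VVS   [S → V V S]
VVS ⇒ VovVS   [V → V o v]
VovVS ⇒ VovovVS   [V → V o v]
VovovVS ⇒ SVovovVS   [V → S V]
SVovovVS ⇒ ddVovovVS   [S → d d]
ddVovovVS ⇒ dddovovVS   [V → d]
dddovovVS ⇒ dddovovdS   [V → d]
dddovovdS ⇒ dddovovdo   [S → o]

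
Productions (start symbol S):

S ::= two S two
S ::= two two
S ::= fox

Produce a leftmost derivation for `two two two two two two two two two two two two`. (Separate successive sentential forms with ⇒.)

S ⇒ two S two   [S ::= two S two]
two S two ⇒ two two S two two   [S ::= two S two]
two two S two two ⇒ two two two S two two two   [S ::= two S two]
two two two S two two two ⇒ two two two two S two two two two   [S ::= two S two]
two two two two S two two two two ⇒ two two two two two S two two two two two   [S ::= two S two]
two two two two two S two two two two two ⇒ two two two two two two two two two two two two   [S ::= two two]

S ⇒ two S two ⇒ two two S two two ⇒ two two two S two two two ⇒ two two two two S two two two two ⇒ two two two two two S two two two two two ⇒ two two two two two two two two two two two two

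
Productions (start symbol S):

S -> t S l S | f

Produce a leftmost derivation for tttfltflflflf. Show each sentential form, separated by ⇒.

S ⇒ tSlS ⇒ ttSlSlS ⇒ tttSlSlSlS ⇒ tttflSlSlS ⇒ tttfltSlSlSlS ⇒ tttfltflSlSlS ⇒ tttfltflflSlS ⇒ tttfltflflflS ⇒ tttfltflflflf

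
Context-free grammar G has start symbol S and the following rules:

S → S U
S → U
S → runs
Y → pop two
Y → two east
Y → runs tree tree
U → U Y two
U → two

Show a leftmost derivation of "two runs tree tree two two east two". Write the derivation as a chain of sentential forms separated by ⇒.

S ⇒ U ⇒ U Y two ⇒ U Y two Y two ⇒ two Y two Y two ⇒ two runs tree tree two Y two ⇒ two runs tree tree two two east two

S ⇒ U   [S → U]
U ⇒ U Y two   [U → U Y two]
U Y two ⇒ U Y two Y two   [U → U Y two]
U Y two Y two ⇒ two Y two Y two   [U → two]
two Y two Y two ⇒ two runs tree tree two Y two   [Y → runs tree tree]
two runs tree tree two Y two ⇒ two runs tree tree two two east two   [Y → two east]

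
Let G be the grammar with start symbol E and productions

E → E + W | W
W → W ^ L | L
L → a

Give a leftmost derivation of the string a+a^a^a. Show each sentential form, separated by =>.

E=>E+W=>W+W=>L+W=>a+W=>a+W^L=>a+W^L^L=>a+L^L^L=>a+a^L^L=>a+a^a^L=>a+a^a^a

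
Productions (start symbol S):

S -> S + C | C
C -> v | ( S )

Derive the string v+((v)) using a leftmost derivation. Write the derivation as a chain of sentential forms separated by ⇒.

S ⇒ S+C   [S -> S + C]
S+C ⇒ C+C   [S -> C]
C+C ⇒ v+C   [C -> v]
v+C ⇒ v+(S)   [C -> ( S )]
v+(S) ⇒ v+(C)   [S -> C]
v+(C) ⇒ v+((S))   [C -> ( S )]
v+((S)) ⇒ v+((C))   [S -> C]
v+((C)) ⇒ v+((v))   [C -> v]

S⇒S+C⇒C+C⇒v+C⇒v+(S)⇒v+(C)⇒v+((S))⇒v+((C))⇒v+((v))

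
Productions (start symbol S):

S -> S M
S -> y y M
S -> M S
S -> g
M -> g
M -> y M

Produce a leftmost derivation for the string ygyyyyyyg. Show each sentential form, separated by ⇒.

S⇒MS⇒yMS⇒ygS⇒ygyyM⇒ygyyyM⇒ygyyyyM⇒ygyyyyyM⇒ygyyyyyyM⇒ygyyyyyyg

S ⇒ MS   [S -> M S]
MS ⇒ yMS   [M -> y M]
yMS ⇒ ygS   [M -> g]
ygS ⇒ ygyyM   [S -> y y M]
ygyyM ⇒ ygyyyM   [M -> y M]
ygyyyM ⇒ ygyyyyM   [M -> y M]
ygyyyyM ⇒ ygyyyyyM   [M -> y M]
ygyyyyyM ⇒ ygyyyyyyM   [M -> y M]
ygyyyyyyM ⇒ ygyyyyyyg   [M -> g]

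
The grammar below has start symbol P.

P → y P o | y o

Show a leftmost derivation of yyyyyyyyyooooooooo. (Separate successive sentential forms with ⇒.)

P ⇒ yPo   [P → y P o]
yPo ⇒ yyPoo   [P → y P o]
yyPoo ⇒ yyyPooo   [P → y P o]
yyyPooo ⇒ yyyyPoooo   [P → y P o]
yyyyPoooo ⇒ yyyyyPooooo   [P → y P o]
yyyyyPooooo ⇒ yyyyyyPoooooo   [P → y P o]
yyyyyyPoooooo ⇒ yyyyyyyPooooooo   [P → y P o]
yyyyyyyPooooooo ⇒ yyyyyyyyPoooooooo   [P → y P o]
yyyyyyyyPoooooooo ⇒ yyyyyyyyyooooooooo   [P → y o]

P ⇒ yPo ⇒ yyPoo ⇒ yyyPooo ⇒ yyyyPoooo ⇒ yyyyyPooooo ⇒ yyyyyyPoooooo ⇒ yyyyyyyPooooooo ⇒ yyyyyyyyPoooooooo ⇒ yyyyyyyyyooooooooo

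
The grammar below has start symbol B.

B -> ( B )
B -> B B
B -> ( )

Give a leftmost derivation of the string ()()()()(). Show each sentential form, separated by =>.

B => BB   [B -> B B]
BB => BBB   [B -> B B]
BBB => BBBB   [B -> B B]
BBBB => BBBBB   [B -> B B]
BBBBB => ()BBBB   [B -> ( )]
()BBBB => ()()BBB   [B -> ( )]
()()BBB => ()()()BB   [B -> ( )]
()()()BB => ()()()()B   [B -> ( )]
()()()()B => ()()()()()   [B -> ( )]

B => BB => BBB => BBBB => BBBBB => ()BBBB => ()()BBB => ()()()BB => ()()()()B => ()()()()()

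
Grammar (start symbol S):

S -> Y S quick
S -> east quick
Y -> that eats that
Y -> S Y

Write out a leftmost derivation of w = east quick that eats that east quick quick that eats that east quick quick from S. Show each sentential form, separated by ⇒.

S ⇒ Y S quick ⇒ S Y S quick ⇒ Y S quick Y S quick ⇒ S Y S quick Y S quick ⇒ east quick Y S quick Y S quick ⇒ east quick that eats that S quick Y S quick ⇒ east quick that eats that east quick quick Y S quick ⇒ east quick that eats that east quick quick that eats that S quick ⇒ east quick that eats that east quick quick that eats that east quick quick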